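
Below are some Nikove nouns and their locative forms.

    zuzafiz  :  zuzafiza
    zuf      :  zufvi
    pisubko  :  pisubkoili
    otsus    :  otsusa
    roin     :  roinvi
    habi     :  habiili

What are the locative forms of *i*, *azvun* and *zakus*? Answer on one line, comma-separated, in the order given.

The suffix is conditioned by the final sound: -a when the stem ends in a sibilant (*zuzafiz*, *otsus*); -vi when the stem ends in a non-sibilant consonant (*zuf*, *roin*); -ili when the stem ends in a vowel (*pisubko*, *habi*).
*i*: final sound = /i/, a vowel → -ili → *iili*.
*azvun*: final sound = /n/, a non-sibilant consonant → -vi → *azvunvi*.
*zakus*: final sound = /s/, a sibilant → -a → *zakusa*.

iili, azvunvi, zakusa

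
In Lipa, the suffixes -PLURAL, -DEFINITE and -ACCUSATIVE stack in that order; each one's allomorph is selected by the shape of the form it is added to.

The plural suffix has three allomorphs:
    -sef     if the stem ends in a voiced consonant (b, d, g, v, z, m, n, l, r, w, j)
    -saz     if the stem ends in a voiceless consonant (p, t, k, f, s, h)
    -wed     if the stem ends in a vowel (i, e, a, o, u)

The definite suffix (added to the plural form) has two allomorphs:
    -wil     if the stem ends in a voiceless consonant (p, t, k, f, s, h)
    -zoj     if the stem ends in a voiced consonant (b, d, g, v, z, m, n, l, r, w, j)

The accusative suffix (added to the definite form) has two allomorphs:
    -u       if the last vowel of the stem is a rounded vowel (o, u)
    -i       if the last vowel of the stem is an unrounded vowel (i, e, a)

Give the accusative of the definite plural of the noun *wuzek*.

wuzeksazzoju

The final sound of *wuzek* is /k/, which is a voiceless consonant, so the plural suffix is -saz, giving *wuzeksaz*.
Since the final consonant of the plural form *wuzeksaz* is /z/ (voiced), it takes -zoj, giving *wuzeksazzoj*.
The last vowel of the definite form *wuzeksazzoj* is /o/, which is a rounded vowel, so the accusative suffix is -u, giving *wuzeksazzoju*.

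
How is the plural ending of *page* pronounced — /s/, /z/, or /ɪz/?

/ɪz/

The stem *page* ends in a sibilant (/s, z, ʃ, ʒ, tʃ, dʒ/).
The plural suffix surfaces as /ɪz/ after sibilants, /s/ after other voiceless consonants, and /z/ after other voiced sounds.
So the plural -s on *page* is pronounced /ɪz/.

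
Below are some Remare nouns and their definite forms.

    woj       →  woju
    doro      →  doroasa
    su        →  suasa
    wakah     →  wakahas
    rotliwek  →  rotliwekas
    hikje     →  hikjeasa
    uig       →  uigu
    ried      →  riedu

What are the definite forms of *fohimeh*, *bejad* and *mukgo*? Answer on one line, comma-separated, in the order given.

The pattern is voicing of the final sound: -as when the stem ends in a voiceless consonant (*wakah*, *rotliwek*); -u when the stem ends in a voiced consonant (*woj*, *uig*, *ried*); -asa when the stem ends in a vowel (*doro*, *su*, *hikje*).
*fohimeh* — final sound /h/ (a voiceless consonant) → -as → *fohimehas*.
The final sound of *bejad* is /d/, which is a voiced consonant, so the suffix is -u, giving *bejadu*.
Since the final sound of *mukgo* is /o/ (a vowel), it takes -asa, giving *mukgoasa*.

fohimehas, bejadu, mukgoasa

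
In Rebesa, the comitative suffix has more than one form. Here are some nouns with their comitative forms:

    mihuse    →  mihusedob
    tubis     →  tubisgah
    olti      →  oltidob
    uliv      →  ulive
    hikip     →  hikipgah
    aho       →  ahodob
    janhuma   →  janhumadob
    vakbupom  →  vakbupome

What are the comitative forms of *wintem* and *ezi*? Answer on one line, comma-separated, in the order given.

winteme, ezidob

The alternation tracks the final sound of the stem — -gah when the stem ends in a voiceless consonant (*tubis*, *hikip*); -e when the stem ends in a voiced consonant (*uliv*, *vakbupom*); -dob when the stem ends in a vowel (*mihuse*, *olti*, *aho*, *janhuma*).
The final sound of *wintem* is /m/, which is a voiced consonant, so the suffix is -e, giving *winteme*.
*ezi* — final sound /i/ (a vowel) → -dob → *ezidob*.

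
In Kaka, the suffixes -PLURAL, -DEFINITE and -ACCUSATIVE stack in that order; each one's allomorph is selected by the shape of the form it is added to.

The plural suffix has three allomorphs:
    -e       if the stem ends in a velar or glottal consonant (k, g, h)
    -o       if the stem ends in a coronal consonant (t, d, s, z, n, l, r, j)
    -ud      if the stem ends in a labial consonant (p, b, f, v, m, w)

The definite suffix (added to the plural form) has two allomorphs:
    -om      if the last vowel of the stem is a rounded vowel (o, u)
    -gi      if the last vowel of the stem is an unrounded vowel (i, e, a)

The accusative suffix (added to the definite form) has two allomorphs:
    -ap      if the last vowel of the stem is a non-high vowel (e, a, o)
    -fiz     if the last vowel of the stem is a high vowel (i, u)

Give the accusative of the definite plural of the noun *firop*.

The final consonant of *firop* is /p/, which is labial, so the plural suffix is -ud, giving *firopud*.
The plural form *firopud*: last vowel = /u/, a rounded vowel → -om → *firopudom*.
Since the last vowel of the definite form *firopudom* is /o/ (a non-high vowel), it takes -ap, giving *firopudomap*.

firopudomap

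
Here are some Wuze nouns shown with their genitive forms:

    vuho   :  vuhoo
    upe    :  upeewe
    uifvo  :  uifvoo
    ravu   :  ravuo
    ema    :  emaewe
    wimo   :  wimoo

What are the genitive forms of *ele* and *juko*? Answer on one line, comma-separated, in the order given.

eleewe, jukoo

Looking at the last vowel of each stem: -o when the last vowel of the stem is a rounded vowel (*vuho*, *uifvo*, *ravu*, *wimo*); -ewe when the last vowel of the stem is an unrounded vowel (*upe*, *ema*).
*ele* — last vowel /e/ (an unrounded vowel) → -ewe → *eleewe*.
*juko* — last vowel /o/ (a rounded vowel) → -o → *jukoo*.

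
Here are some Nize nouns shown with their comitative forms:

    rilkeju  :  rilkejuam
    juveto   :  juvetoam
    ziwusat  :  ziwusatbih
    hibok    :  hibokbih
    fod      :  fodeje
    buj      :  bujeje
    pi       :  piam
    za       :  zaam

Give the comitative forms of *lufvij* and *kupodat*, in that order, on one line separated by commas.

The suffix is conditioned by the final sound: -bih when the stem ends in a voiceless consonant (*ziwusat*, *hibok*); -eje when the stem ends in a voiced consonant (*fod*, *buj*); -am when the stem ends in a vowel (*rilkeju*, *juveto*, *pi*, *za*).
The final sound of *lufvij* is /j/, which is a voiced consonant, so the suffix is -eje, giving *lufvijeje*.
Since the final sound of *kupodat* is /t/ (a voiceless consonant), it takes -bih, giving *kupodatbih*.

lufvijeje, kupodatbih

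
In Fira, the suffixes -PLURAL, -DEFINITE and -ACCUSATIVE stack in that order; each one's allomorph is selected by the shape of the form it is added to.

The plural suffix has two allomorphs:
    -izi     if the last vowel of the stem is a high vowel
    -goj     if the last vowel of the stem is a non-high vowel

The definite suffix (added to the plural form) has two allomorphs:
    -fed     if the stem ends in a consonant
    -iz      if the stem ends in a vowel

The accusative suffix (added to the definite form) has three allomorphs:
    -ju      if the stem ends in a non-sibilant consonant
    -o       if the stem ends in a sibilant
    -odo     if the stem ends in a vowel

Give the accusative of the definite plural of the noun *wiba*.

*wiba* — last vowel /a/ (a non-high vowel) → -goj → *wibagoj*.
The final sound of the plural form *wibagoj* is /j/, which is a consonant, so the definite suffix is -fed, giving *wibagojfed*.
Since the final sound of the definite form *wibagojfed* is /d/ (a non-sibilant consonant), it takes -ju, giving *wibagojfedju*.

wibagojfedju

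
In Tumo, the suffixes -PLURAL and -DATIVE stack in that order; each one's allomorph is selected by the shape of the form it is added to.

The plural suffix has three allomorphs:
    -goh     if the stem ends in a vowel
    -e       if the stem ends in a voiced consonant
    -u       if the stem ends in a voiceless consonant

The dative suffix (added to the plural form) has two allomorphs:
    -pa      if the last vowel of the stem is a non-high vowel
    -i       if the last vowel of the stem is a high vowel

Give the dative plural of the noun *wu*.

wugohpa

*wu*: final sound = /u/, a vowel → -goh → *wugoh*.
The last vowel of the plural form *wugoh* is /o/, which is a non-high vowel, so the dative suffix is -pa, giving *wugohpa*.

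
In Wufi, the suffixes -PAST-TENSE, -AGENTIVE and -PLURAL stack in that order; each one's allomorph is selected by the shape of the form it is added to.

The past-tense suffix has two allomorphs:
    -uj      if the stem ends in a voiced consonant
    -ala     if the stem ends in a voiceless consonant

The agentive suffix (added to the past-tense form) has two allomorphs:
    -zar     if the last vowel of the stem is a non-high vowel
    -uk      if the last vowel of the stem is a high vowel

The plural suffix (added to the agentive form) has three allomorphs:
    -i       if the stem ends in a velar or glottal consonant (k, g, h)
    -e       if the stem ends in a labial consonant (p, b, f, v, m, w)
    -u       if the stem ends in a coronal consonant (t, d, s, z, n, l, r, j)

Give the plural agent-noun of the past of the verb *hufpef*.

hufpefalazaru

The final consonant of *hufpef* is /f/, which is voiceless, so the past-tense suffix is -ala, giving *hufpefala*.
The past-tense form *hufpefala* — last vowel /a/ (a non-high vowel) → -zar → *hufpefalazar*.
Since the final consonant of the agentive form *hufpefalazar* is /r/ (coronal), it takes -u, giving *hufpefalazaru*.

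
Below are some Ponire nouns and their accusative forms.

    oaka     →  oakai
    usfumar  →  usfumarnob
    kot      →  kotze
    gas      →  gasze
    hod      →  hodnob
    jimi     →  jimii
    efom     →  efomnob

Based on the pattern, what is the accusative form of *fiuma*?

The alternation tracks the final sound of the stem — -ze when the stem ends in a voiceless consonant (*kot*, *gas*); -nob when the stem ends in a voiced consonant (*usfumar*, *hod*, *efom*); -i when the stem ends in a vowel (*oaka*, *jimi*).
*fiuma* — final sound /a/ (a vowel) → -i → *fiumai*.

fiumai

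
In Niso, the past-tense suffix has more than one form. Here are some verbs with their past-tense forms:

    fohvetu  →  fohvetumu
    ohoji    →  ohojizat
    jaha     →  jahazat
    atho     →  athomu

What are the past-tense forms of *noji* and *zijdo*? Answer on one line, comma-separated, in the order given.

nojizat, zijdomu

Looking at the last vowel of each stem: -mu when the last vowel of the stem is a rounded vowel (*fohvetu*, *atho*); -zat when the last vowel of the stem is an unrounded vowel (*ohoji*, *jaha*).
Since the last vowel of *noji* is /i/ (an unrounded vowel), it takes -zat, giving *nojizat*.
*zijdo*: last vowel = /o/, a rounded vowel → -mu → *zijdomu*.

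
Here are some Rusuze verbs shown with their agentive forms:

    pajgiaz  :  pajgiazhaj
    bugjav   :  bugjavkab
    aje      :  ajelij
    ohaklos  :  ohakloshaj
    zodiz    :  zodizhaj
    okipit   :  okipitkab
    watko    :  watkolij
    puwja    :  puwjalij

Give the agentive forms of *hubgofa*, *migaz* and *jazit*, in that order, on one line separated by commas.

hubgofalij, migazhaj, jazitkab

Looking at the final sound of each stem: -haj when the stem ends in a sibilant (*pajgiaz*, *ohaklos*, *zodiz*); -kab when the stem ends in a non-sibilant consonant (*bugjav*, *okipit*); -lij when the stem ends in a vowel (*aje*, *watko*, *puwja*).
*hubgofa*: final sound = /a/, a vowel → -lij → *hubgofalij*.
*migaz*: final sound = /z/, a sibilant → -haj → *migazhaj*.
*jazit*: final sound = /t/, a non-sibilant consonant → -kab → *jazitkab*.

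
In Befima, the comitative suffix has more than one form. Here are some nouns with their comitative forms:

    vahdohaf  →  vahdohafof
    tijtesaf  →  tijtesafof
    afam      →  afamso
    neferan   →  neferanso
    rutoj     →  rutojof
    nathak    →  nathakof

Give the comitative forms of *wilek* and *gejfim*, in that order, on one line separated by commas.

The suffix is conditioned by the final consonant: -so when the stem ends in a nasal (*afam*, *neferan*); -of when the stem ends in a non-nasal consonant (*vahdohaf*, *tijtesaf*, *rutoj*, *nathak*).
*wilek* — final consonant /k/ (non-nasal) → -of → *wilekof*.
*gejfim*: final consonant = /m/, a nasal → -so → *gejfimso*.

wilekof, gejfimso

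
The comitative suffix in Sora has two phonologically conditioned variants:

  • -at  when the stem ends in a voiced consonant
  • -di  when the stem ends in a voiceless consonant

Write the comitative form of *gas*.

gasdi

The final consonant of *gas* is /s/, which is voiceless, so the suffix is -di, giving *gasdi*.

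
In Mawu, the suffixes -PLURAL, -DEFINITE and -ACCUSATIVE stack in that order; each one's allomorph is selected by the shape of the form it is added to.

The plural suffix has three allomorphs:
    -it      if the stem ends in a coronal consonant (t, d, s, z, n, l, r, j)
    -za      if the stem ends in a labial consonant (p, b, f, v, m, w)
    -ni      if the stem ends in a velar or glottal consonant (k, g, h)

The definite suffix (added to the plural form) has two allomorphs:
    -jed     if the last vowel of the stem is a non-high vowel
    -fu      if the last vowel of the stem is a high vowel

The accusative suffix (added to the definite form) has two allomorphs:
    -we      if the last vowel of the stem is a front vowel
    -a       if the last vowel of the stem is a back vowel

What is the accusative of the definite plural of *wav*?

Since the final consonant of *wav* is /v/ (labial), it takes -za, giving *wavza*.
The plural form *wavza*: last vowel = /a/, a non-high vowel → -jed → *wavzajed*.
The definite form *wavzajed*: last vowel = /e/, a front vowel → -we → *wavzajedwe*.

wavzajedwe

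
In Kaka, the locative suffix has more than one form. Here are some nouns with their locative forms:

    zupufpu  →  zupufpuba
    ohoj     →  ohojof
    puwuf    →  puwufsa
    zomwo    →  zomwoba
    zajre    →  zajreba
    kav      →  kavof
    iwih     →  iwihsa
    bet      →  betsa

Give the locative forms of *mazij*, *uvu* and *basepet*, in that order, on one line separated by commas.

mazijof, uvuba, basepetsa

The pattern is voicing of the final sound: -sa when the stem ends in a voiceless consonant (*puwuf*, *iwih*, *bet*); -of when the stem ends in a voiced consonant (*ohoj*, *kav*); -ba when the stem ends in a vowel (*zupufpu*, *zomwo*, *zajre*).
*mazij*: final sound = /j/, a voiced consonant → -of → *mazijof*.
The final sound of *uvu* is /u/, which is a vowel, so the suffix is -ba, giving *uvuba*.
*basepet*: final sound = /t/, a voiceless consonant → -sa → *basepetsa*.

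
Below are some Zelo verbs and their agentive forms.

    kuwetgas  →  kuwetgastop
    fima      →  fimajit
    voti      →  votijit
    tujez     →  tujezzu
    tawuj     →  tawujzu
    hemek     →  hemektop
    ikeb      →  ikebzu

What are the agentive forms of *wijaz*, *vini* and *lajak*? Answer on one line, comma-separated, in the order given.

wijazzu, vinijit, lajaktop

Looking at the final sound of each stem: -top when the stem ends in a voiceless consonant (*kuwetgas*, *hemek*); -zu when the stem ends in a voiced consonant (*tujez*, *tawuj*, *ikeb*); -jit when the stem ends in a vowel (*fima*, *voti*).
*wijaz*: final sound = /z/, a voiced consonant → -zu → *wijazzu*.
*vini* — final sound /i/ (a vowel) → -jit → *vinijit*.
The final sound of *lajak* is /k/, which is a voiceless consonant, so the suffix is -top, giving *lajaktop*.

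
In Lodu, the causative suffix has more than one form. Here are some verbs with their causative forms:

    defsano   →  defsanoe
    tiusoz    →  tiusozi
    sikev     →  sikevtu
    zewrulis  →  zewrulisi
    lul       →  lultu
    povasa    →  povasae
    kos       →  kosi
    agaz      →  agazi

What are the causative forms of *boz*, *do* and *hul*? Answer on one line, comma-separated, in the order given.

bozi, doe, hultu

The suffix is conditioned by the final sound: -i when the stem ends in a sibilant (*tiusoz*, *zewrulis*, *kos*, *agaz*); -tu when the stem ends in a non-sibilant consonant (*sikev*, *lul*); -e when the stem ends in a vowel (*defsano*, *povasa*).
The final sound of *boz* is /z/, which is a sibilant, so the suffix is -i, giving *bozi*.
*do*: final sound = /o/, a vowel → -e → *doe*.
Since the final sound of *hul* is /l/ (a non-sibilant consonant), it takes -tu, giving *hultu*.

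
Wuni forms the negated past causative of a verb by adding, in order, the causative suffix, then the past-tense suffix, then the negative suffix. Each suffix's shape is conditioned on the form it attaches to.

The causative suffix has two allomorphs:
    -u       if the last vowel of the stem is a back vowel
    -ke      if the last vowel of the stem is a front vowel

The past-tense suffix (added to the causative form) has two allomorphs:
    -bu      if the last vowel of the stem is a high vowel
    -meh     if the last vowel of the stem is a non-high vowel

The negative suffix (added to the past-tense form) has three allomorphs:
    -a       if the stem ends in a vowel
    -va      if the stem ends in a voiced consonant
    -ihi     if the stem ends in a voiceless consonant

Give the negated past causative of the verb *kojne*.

The last vowel of *kojne* is /e/, which is a front vowel, so the causative suffix is -ke, giving *kojneke*.
The last vowel of the causative form *kojneke* is /e/, which is a non-high vowel, so the past-tense suffix is -meh, giving *kojnekemeh*.
The final sound of the past-tense form *kojnekemeh* is /h/, which is a voiceless consonant, so the negative suffix is -ihi, giving *kojnekemehihi*.

kojnekemehihi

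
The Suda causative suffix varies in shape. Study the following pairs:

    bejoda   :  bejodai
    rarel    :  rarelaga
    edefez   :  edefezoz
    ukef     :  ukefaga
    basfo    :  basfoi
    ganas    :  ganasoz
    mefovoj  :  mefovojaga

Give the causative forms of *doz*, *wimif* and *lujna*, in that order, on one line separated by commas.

The alternation tracks the final sound of the stem — -oz when the stem ends in a sibilant (*edefez*, *ganas*); -aga when the stem ends in a non-sibilant consonant (*rarel*, *ukef*, *mefovoj*); -i when the stem ends in a vowel (*bejoda*, *basfo*).
Since the final sound of *doz* is /z/ (a sibilant), it takes -oz, giving *dozoz*.
Since the final sound of *wimif* is /f/ (a non-sibilant consonant), it takes -aga, giving *wimifaga*.
The final sound of *lujna* is /a/, which is a vowel, so the suffix is -i, giving *lujnai*.

dozoz, wimifaga, lujnai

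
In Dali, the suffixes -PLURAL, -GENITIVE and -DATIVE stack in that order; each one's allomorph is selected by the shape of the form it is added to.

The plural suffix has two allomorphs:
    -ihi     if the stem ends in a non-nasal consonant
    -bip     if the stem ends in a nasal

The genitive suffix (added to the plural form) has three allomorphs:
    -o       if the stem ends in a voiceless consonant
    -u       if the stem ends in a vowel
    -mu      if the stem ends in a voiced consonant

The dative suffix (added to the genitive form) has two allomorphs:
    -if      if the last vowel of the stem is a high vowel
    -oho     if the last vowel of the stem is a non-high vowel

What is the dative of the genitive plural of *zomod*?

zomodihiuif

*zomod* — final consonant /d/ (non-nasal) → -ihi → *zomodihi*.
The plural form *zomodihi*: final sound = /i/, a vowel → -u → *zomodihiu*.
The genitive form *zomodihiu* — last vowel /u/ (a high vowel) → -if → *zomodihiuif*.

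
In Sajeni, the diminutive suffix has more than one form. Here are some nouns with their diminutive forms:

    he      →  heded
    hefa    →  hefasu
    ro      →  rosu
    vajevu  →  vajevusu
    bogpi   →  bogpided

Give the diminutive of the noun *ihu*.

ihusu

Looking at the last vowel of each stem: -ded when the last vowel of the stem is a front vowel (*he*, *bogpi*); -su when the last vowel of the stem is a back vowel (*hefa*, *ro*, *vajevu*).
Since the last vowel of *ihu* is /u/ (a back vowel), it takes -su, giving *ihusu*.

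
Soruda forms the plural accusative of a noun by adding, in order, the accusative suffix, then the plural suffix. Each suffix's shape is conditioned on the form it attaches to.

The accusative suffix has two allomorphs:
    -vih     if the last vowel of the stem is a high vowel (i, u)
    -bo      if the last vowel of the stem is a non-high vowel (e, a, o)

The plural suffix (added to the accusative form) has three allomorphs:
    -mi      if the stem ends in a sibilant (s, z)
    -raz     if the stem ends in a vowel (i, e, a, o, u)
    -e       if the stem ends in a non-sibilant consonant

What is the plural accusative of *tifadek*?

tifadekboraz

The last vowel of *tifadek* is /e/, which is a non-high vowel, so the accusative suffix is -bo, giving *tifadekbo*.
Since the final sound of the accusative form *tifadekbo* is /o/ (a vowel), it takes -raz, giving *tifadekboraz*.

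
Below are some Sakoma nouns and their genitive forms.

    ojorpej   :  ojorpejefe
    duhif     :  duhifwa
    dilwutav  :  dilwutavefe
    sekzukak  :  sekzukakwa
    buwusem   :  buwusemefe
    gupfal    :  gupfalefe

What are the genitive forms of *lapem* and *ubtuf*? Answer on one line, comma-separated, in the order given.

lapemefe, ubtufwa

Looking at the final consonant of each stem: -wa when the stem ends in a voiceless consonant (*duhif*, *sekzukak*); -efe when the stem ends in a voiced consonant (*ojorpej*, *dilwutav*, *buwusem*, *gupfal*).
*lapem*: final consonant = /m/, voiced → -efe → *lapemefe*.
*ubtuf* — final consonant /f/ (voiceless) → -wa → *ubtufwa*.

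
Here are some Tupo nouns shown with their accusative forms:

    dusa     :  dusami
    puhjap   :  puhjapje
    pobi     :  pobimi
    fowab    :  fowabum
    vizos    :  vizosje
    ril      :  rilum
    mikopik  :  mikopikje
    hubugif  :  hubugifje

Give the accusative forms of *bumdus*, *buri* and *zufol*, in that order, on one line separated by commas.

Looking at the final sound of each stem: -je when the stem ends in a voiceless consonant (*puhjap*, *vizos*, *mikopik*, *hubugif*); -um when the stem ends in a voiced consonant (*fowab*, *ril*); -mi when the stem ends in a vowel (*dusa*, *pobi*).
The final sound of *bumdus* is /s/, which is a voiceless consonant, so the suffix is -je, giving *bumdusje*.
The final sound of *buri* is /i/, which is a vowel, so the suffix is -mi, giving *burimi*.
Since the final sound of *zufol* is /l/ (a voiced consonant), it takes -um, giving *zufolum*.

bumdusje, burimi, zufolum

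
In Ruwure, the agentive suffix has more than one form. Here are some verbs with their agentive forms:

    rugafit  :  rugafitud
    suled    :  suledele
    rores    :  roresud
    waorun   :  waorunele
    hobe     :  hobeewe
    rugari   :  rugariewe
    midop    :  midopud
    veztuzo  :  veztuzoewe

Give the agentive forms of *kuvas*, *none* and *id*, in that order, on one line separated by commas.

The alternation tracks the final sound of the stem — -ud when the stem ends in a voiceless consonant (*rugafit*, *rores*, *midop*); -ele when the stem ends in a voiced consonant (*suled*, *waorun*); -ewe when the stem ends in a vowel (*hobe*, *rugari*, *veztuzo*).
*kuvas* — final sound /s/ (a voiceless consonant) → -ud → *kuvasud*.
The final sound of *none* is /e/, which is a vowel, so the suffix is -ewe, giving *noneewe*.
The final sound of *id* is /d/, which is a voiced consonant, so the suffix is -ele, giving *idele*.

kuvasud, noneewe, idele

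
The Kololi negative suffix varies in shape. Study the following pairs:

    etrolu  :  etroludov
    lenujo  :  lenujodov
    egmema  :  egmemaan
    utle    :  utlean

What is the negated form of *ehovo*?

ehovodov

The pattern is rounding harmony: -dov when the last vowel of the stem is a rounded vowel (*etrolu*, *lenujo*); -an when the last vowel of the stem is an unrounded vowel (*egmema*, *utle*).
The last vowel of *ehovo* is /o/, which is a rounded vowel, so the suffix is -dov, giving *ehovodov*.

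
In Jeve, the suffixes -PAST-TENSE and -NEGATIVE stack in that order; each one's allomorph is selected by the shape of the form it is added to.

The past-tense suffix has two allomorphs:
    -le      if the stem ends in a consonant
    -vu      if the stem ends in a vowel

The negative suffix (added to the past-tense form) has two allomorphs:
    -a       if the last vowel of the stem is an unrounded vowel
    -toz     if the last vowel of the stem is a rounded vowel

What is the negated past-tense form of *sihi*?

*sihi*: final sound = /i/, a vowel → -vu → *sihivu*.
The last vowel of the past-tense form *sihivu* is /u/, which is a rounded vowel, so the negative suffix is -toz, giving *sihivutoz*.

sihivutoz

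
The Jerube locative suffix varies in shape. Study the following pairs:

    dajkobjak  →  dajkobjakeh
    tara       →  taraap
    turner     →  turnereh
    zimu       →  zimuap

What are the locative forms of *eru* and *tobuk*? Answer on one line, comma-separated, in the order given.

eruap, tobukeh

The pattern is consonant vs. vowel: -eh when the stem ends in a consonant (*dajkobjak*, *turner*); -ap when the stem ends in a vowel (*tara*, *zimu*).
*eru*: final sound = /u/, a vowel → -ap → *eruap*.
The final sound of *tobuk* is /k/, which is a consonant, so the suffix is -eh, giving *tobukeh*.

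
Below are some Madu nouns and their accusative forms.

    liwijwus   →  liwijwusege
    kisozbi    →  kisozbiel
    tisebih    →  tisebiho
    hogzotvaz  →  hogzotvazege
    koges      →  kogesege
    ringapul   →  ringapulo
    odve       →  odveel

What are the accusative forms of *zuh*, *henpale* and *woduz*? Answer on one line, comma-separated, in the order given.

The suffix is conditioned by the final sound: -ege when the stem ends in a sibilant (*liwijwus*, *hogzotvaz*, *koges*); -o when the stem ends in a non-sibilant consonant (*tisebih*, *ringapul*); -el when the stem ends in a vowel (*kisozbi*, *odve*).
*zuh*: final sound = /h/, a non-sibilant consonant → -o → *zuho*.
The final sound of *henpale* is /e/, which is a vowel, so the suffix is -el, giving *henpaleel*.
The final sound of *woduz* is /z/, which is a sibilant, so the suffix is -ege, giving *woduzege*.

zuho, henpaleel, woduzege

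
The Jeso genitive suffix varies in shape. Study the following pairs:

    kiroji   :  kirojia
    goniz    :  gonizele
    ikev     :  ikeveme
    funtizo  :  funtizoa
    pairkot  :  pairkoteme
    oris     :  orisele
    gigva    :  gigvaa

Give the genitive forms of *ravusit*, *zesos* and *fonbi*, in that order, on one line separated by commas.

The suffix is conditioned by the final sound: -ele when the stem ends in a sibilant (*goniz*, *oris*); -eme when the stem ends in a non-sibilant consonant (*ikev*, *pairkot*); -a when the stem ends in a vowel (*kiroji*, *funtizo*, *gigva*).
The final sound of *ravusit* is /t/, which is a non-sibilant consonant, so the suffix is -eme, giving *ravusiteme*.
*zesos*: final sound = /s/, a sibilant → -ele → *zesosele*.
*fonbi* — final sound /i/ (a vowel) → -a → *fonbia*.

ravusiteme, zesosele, fonbia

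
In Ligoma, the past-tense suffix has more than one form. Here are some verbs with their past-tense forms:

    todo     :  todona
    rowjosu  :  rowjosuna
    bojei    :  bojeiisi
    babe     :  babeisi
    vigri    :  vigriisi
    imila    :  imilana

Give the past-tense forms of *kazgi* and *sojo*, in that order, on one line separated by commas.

kazgiisi, sojona

The suffix is conditioned by the last vowel: -isi when the last vowel of the stem is a front vowel (*bojei*, *babe*, *vigri*); -na when the last vowel of the stem is a back vowel (*todo*, *rowjosu*, *imila*).
*kazgi* — last vowel /i/ (a front vowel) → -isi → *kazgiisi*.
*sojo*: last vowel = /o/, a back vowel → -na → *sojona*.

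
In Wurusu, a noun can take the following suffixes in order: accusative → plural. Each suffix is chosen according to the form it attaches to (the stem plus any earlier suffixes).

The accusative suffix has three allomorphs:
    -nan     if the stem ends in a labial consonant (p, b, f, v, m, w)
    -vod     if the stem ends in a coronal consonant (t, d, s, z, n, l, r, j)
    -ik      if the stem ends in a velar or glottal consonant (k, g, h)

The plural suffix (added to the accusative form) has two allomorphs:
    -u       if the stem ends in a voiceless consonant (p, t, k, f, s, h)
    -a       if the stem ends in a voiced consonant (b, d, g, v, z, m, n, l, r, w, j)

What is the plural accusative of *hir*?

hirvoda

Since the final consonant of *hir* is /r/ (coronal), it takes -vod, giving *hirvod*.
The accusative form *hirvod* — final consonant /d/ (voiced) → -a → *hirvoda*.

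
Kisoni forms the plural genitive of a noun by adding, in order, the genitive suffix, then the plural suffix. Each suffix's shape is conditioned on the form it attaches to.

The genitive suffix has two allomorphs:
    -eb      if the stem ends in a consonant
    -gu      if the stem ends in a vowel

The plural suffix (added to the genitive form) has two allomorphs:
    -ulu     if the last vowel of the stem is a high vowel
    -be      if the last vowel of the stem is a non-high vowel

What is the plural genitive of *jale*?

*jale* — final sound /e/ (a vowel) → -gu → *jalegu*.
Since the last vowel of the genitive form *jalegu* is /u/ (a high vowel), it takes -ulu, giving *jaleguulu*.

jaleguulu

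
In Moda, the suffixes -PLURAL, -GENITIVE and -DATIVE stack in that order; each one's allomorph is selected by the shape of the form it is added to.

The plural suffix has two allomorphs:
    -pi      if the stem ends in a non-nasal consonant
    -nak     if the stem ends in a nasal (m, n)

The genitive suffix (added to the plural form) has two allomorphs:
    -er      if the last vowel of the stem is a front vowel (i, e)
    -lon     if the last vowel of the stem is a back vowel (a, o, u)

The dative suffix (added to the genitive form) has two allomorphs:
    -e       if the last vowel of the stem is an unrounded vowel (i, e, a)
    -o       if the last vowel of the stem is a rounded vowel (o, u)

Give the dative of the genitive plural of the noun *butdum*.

Since the final consonant of *butdum* is /m/ (a nasal), it takes -nak, giving *butdumnak*.
The plural form *butdumnak* — last vowel /a/ (a back vowel) → -lon → *butdumnaklon*.
The genitive form *butdumnaklon*: last vowel = /o/, a rounded vowel → -o → *butdumnaklono*.

butdumnaklono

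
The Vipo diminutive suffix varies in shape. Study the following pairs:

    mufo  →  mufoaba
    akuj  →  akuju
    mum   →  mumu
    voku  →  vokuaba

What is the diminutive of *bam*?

The suffix is conditioned by the final sound: -u when the stem ends in a consonant (*akuj*, *mum*); -aba when the stem ends in a vowel (*mufo*, *voku*).
*bam*: final sound = /m/, a consonant → -u → *bamu*.

bamu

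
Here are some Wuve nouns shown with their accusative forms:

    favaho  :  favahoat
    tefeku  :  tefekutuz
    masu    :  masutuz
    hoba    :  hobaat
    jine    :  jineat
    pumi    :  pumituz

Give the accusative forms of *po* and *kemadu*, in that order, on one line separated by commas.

The alternation tracks the last vowel of the stem — -tuz when the last vowel of the stem is a high vowel (*tefeku*, *masu*, *pumi*); -at when the last vowel of the stem is a non-high vowel (*favaho*, *hoba*, *jine*).
The last vowel of *po* is /o/, which is a non-high vowel, so the suffix is -at, giving *poat*.
*kemadu*: last vowel = /u/, a high vowel → -tuz → *kemadutuz*.

poat, kemadutuz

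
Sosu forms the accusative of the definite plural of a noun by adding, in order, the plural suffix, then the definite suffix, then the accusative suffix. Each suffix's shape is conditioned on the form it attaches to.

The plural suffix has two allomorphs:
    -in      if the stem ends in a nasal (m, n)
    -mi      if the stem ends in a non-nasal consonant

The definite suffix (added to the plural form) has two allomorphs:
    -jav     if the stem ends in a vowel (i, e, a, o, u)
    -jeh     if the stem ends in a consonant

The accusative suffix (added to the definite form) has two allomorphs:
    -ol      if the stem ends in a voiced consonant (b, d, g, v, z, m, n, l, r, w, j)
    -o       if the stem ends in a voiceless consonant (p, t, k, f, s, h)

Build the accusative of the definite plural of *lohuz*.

lohuzmijavol

*lohuz* — final consonant /z/ (non-nasal) → -mi → *lohuzmi*.
The plural form *lohuzmi* — final sound /i/ (a vowel) → -jav → *lohuzmijav*.
The final consonant of the definite form *lohuzmijav* is /v/, which is voiced, so the accusative suffix is -ol, giving *lohuzmijavol*.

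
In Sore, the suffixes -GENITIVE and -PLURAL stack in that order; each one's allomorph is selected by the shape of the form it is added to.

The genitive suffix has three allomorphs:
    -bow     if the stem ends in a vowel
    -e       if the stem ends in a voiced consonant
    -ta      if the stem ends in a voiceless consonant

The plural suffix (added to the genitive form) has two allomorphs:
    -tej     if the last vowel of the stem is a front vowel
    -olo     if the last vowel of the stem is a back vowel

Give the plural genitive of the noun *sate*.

satebowolo

The final sound of *sate* is /e/, which is a vowel, so the genitive suffix is -bow, giving *satebow*.
The genitive form *satebow*: last vowel = /o/, a back vowel → -olo → *satebowolo*.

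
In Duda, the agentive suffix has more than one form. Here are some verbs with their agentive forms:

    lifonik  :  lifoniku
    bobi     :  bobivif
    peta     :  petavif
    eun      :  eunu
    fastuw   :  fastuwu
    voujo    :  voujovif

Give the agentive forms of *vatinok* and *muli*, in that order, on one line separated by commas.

vatinoku, mulivif

Looking at the final sound of each stem: -u when the stem ends in a consonant (*lifonik*, *eun*, *fastuw*); -vif when the stem ends in a vowel (*bobi*, *peta*, *voujo*).
Since the final sound of *vatinok* is /k/ (a consonant), it takes -u, giving *vatinoku*.
*muli*: final sound = /i/, a vowel → -vif → *mulivif*.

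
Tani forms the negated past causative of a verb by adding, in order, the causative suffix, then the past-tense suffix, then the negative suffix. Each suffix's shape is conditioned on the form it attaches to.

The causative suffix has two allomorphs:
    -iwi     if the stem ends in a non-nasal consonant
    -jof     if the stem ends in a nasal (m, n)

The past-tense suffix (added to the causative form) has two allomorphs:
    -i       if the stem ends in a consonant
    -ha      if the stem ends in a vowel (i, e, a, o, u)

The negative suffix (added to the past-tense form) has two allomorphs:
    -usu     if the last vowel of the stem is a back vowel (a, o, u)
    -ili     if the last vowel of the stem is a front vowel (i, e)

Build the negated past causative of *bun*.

*bun*: final consonant = /n/, a nasal → -jof → *bunjof*.
Since the final sound of the causative form *bunjof* is /f/ (a consonant), it takes -i, giving *bunjofi*.
Since the last vowel of the past-tense form *bunjofi* is /i/ (a front vowel), it takes -ili, giving *bunjofiili*.

bunjofiili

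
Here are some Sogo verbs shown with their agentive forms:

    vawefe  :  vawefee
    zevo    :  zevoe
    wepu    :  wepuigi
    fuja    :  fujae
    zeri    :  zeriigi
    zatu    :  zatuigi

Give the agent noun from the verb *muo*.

muoe

The suffix is conditioned by the last vowel: -igi when the last vowel of the stem is a high vowel (*wepu*, *zeri*, *zatu*); -e when the last vowel of the stem is a non-high vowel (*vawefe*, *zevo*, *fuja*).
*muo* — last vowel /o/ (a non-high vowel) → -e → *muoe*.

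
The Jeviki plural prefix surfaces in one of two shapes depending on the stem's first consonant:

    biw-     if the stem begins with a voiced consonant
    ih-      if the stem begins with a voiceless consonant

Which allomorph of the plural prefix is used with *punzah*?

ih-

*punzah*: first consonant = /p/, voiceless → ih-.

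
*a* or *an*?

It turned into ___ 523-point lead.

The indefinite article is chosen by the initial *sound* of the following word, not its spelling.
The number *523* is spoken "five hundred …", beginning with /faɪv/ — a consonant sound.
So the article is *a*: It turned into a 523-point lead.

a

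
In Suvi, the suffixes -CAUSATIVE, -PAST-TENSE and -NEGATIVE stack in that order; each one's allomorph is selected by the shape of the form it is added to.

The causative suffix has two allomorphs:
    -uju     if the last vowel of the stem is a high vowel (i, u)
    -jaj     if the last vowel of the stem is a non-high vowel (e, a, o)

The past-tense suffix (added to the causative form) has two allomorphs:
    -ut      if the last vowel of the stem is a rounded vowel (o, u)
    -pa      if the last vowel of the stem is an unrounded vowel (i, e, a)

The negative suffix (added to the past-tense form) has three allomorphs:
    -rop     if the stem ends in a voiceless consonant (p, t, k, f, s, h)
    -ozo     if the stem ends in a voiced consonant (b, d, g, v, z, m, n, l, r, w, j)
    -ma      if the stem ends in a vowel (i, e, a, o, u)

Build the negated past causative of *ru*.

*ru*: last vowel = /u/, a high vowel → -uju → *ruuju*.
The last vowel of the causative form *ruuju* is /u/, which is a rounded vowel, so the past-tense suffix is -ut, giving *ruujuut*.
The past-tense form *ruujuut* — final sound /t/ (a voiceless consonant) → -rop → *ruujuutrop*.

ruujuutrop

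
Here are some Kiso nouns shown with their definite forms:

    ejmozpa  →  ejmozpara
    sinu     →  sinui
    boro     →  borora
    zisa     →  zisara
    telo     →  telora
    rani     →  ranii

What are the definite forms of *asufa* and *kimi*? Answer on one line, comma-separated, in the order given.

The pattern is height harmony: -i when the last vowel of the stem is a high vowel (*sinu*, *rani*); -ra when the last vowel of the stem is a non-high vowel (*ejmozpa*, *boro*, *zisa*, *telo*).
*asufa*: last vowel = /a/, a non-high vowel → -ra → *asufara*.
*kimi*: last vowel = /i/, a high vowel → -i → *kimii*.

asufara, kimii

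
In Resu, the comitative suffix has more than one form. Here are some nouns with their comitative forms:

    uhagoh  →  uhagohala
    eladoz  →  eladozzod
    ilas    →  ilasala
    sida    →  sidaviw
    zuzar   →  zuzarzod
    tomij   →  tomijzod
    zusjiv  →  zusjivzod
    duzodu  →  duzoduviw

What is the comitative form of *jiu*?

The alternation tracks the final sound of the stem — -ala when the stem ends in a voiceless consonant (*uhagoh*, *ilas*); -zod when the stem ends in a voiced consonant (*eladoz*, *zuzar*, *tomij*, *zusjiv*); -viw when the stem ends in a vowel (*sida*, *duzodu*).
The final sound of *jiu* is /u/, which is a vowel, so the suffix is -viw, giving *jiuviw*.

jiuviw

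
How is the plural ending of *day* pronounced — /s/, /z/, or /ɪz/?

/z/

The stem *day* ends in a voiced non-sibilant sound.
The plural suffix surfaces as /ɪz/ after sibilants, /s/ after other voiceless consonants, and /z/ after other voiced sounds.
So the plural -s on *day* is pronounced /z/.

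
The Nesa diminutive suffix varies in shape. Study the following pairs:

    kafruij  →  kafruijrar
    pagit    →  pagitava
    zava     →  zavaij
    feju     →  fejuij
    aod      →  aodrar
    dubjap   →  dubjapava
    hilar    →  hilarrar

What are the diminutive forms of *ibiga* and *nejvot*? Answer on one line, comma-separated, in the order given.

The suffix is conditioned by the final sound: -ava when the stem ends in a voiceless consonant (*pagit*, *dubjap*); -rar when the stem ends in a voiced consonant (*kafruij*, *aod*, *hilar*); -ij when the stem ends in a vowel (*zava*, *feju*).
Since the final sound of *ibiga* is /a/ (a vowel), it takes -ij, giving *ibigaij*.
The final sound of *nejvot* is /t/, which is a voiceless consonant, so the suffix is -ava, giving *nejvotava*.

ibigaij, nejvotava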